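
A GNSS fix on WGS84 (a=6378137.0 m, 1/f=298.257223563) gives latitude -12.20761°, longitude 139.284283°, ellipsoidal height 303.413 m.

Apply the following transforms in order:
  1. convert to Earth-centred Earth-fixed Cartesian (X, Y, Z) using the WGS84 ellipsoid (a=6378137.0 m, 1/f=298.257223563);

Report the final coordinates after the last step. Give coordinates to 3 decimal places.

start: φ=-12.207610°, λ=139.284283°, h=303.413 m
→ ECEF (a=6378137.000, f=1/298.257223563): X=-4725960.5980, Y=4067223.4439, Z=-1339922.5813

X=-4725960.598 m, Y=4067223.444 m, Z=-1339922.581 m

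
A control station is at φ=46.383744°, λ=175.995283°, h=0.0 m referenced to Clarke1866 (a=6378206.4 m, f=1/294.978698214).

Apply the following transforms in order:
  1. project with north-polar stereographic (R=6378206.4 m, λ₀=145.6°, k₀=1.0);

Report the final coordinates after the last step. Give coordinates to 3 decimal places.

start: φ=46.383744°, λ=175.995283°, h=0.000 m
→ stereo (R=6378206.4, λ₀=145.6°): E=2582585.8637, N=-4402741.4571

E=2582585.864 m, N=-4402741.457 m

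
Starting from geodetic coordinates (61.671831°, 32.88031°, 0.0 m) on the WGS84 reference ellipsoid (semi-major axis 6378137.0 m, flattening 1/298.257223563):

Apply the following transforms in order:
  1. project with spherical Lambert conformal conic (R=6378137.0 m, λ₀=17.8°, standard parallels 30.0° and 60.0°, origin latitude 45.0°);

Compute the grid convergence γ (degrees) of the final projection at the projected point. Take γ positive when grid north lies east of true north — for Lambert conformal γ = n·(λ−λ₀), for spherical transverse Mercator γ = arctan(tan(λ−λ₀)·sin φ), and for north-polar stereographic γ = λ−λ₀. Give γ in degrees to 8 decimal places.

10.79096988

start: φ=61.671831°, λ=32.880310°, h=0.000 m
→ into lcc (λ₀=17.8°): φ=61.67183100°, λ−λ₀=15.08031000°
convergence γ = 10.79096988°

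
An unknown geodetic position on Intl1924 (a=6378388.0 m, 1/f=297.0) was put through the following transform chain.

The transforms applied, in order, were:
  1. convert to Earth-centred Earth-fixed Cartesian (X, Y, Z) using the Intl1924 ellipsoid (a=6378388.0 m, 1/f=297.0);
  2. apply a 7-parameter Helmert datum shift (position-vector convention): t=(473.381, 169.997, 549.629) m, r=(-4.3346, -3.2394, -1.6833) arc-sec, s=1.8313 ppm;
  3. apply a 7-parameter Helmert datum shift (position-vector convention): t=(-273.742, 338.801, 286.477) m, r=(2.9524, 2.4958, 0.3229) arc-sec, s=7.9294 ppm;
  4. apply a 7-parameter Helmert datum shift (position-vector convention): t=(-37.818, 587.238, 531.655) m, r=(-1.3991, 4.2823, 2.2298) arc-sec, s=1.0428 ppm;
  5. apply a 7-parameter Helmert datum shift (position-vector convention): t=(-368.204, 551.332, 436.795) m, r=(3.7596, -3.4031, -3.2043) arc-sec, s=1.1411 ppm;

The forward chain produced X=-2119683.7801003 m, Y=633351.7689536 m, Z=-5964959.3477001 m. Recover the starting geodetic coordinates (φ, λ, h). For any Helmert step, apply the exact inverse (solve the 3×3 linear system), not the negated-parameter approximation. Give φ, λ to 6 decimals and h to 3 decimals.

φ=-69.788163°, λ=163.404779°, h=3880.313 m

start: X=-2119683.7801, Y=633351.7690, Z=-5964959.3477 m
→ Helmert⁻¹: X=-2119421.4068, Y=632658.0588, Z=-5965365.8994
→ Helmert⁻¹: X=-2119250.6853, Y=632133.5387, Z=-5965931.0435
→ Helmert⁻¹: X=-2118886.9614, Y=631707.6469, Z=-5966204.8929
→ Helmert⁻¹: X=-2119455.3233, Y=631644.5853, Z=-5966697.0350
→ geod (Bowring, a=6378388.000): φ=-69.78816300°, λ=163.40477900°, h=3880.3130 m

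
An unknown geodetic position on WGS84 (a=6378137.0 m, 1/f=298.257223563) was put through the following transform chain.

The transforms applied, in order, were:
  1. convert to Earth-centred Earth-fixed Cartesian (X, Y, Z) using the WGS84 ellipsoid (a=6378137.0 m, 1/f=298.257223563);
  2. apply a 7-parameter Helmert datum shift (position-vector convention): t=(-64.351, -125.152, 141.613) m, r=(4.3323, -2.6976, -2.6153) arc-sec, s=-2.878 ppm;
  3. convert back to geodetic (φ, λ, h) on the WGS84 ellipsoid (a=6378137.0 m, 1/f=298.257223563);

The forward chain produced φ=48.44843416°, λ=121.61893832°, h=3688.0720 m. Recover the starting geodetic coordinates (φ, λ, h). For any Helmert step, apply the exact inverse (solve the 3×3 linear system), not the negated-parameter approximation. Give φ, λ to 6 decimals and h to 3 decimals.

φ=48.446468°, λ=121.616616°, h=3648.507 m

start: φ=48.448434°, λ=121.618938°, h=3688.072 m
→ ECEF (a=6378137.000, f=1/298.257223563): X=-2223406.5728, Y=3611420.5475, Z=4752856.1691
→ Helmert⁻¹: X=-2223332.2565, Y=3611627.7265, Z=4752681.4548
→ geod (Bowring, a=6378137.000): φ=48.44646800°, λ=121.61661600°, h=3648.5070 m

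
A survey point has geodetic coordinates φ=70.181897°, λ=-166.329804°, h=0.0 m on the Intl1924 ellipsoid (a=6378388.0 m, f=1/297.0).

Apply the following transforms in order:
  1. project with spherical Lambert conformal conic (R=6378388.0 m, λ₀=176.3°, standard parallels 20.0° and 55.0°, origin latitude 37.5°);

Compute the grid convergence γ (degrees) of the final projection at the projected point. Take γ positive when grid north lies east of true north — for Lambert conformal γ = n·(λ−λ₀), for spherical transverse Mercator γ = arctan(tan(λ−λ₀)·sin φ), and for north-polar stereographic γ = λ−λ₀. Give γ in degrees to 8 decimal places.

10.74755153

start: φ=70.181897°, λ=-166.329804°, h=0.000 m
→ into lcc (λ₀=176.3°): φ=70.18189700°, λ−λ₀=17.37019600°
convergence γ = 10.74755153°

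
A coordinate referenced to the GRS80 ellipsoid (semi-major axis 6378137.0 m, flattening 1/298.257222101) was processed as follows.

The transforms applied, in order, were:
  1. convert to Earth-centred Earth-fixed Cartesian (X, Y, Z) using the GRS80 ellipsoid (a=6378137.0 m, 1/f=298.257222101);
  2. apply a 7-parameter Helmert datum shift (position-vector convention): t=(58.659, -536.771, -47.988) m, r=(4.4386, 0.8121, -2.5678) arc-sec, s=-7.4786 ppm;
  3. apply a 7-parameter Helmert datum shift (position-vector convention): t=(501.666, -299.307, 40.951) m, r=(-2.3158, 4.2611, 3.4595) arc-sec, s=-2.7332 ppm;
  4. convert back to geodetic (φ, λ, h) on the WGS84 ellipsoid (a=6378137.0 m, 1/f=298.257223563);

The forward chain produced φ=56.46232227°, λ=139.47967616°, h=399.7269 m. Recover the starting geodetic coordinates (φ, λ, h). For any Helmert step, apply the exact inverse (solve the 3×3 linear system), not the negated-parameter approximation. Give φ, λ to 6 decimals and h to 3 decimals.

φ=56.453651°, λ=139.475726°, h=1005.583 m

start: φ=56.462322°, λ=139.479676°, h=399.727 m
→ ECEF (a=6378137.000, f=1/298.257223563): X=-2685145.7817, Y=2294978.9007, Z=5293388.9128
→ Helmert⁻¹: X=-2685725.6434, Y=2295270.0966, Z=5293332.7165
→ Helmert⁻¹: X=-2685853.8111, Y=2295904.5084, Z=5293360.3118
→ geod (Bowring, a=6378137.000): φ=56.45365100°, λ=139.47572600°, h=1005.5830 m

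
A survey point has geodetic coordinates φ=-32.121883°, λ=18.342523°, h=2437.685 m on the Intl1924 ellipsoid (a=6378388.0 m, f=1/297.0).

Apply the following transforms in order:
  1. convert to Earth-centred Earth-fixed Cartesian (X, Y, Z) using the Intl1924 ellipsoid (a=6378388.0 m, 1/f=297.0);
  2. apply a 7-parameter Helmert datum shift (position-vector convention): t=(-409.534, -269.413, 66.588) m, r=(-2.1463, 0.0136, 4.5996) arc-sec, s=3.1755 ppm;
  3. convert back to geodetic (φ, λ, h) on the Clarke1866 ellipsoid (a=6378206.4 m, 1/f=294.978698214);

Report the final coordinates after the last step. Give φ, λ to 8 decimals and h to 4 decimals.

start: φ=-32.121883°, λ=18.342523°, h=2437.685 m
→ ECEF (a=6378388.000, f=1/297.0): X=5134354.1703, Y=1702253.6545, Z=-3373231.8106
→ Helmert 7p (PV): X=5133922.7586, Y=1702069.0404, Z=-3373193.9858
→ geod (Bowring, a=6378206.400): φ=-32.12502374°, λ=18.34210488°, h=2244.5034 m

φ=-32.12502374°, λ=18.34210488°, h=2244.5034 m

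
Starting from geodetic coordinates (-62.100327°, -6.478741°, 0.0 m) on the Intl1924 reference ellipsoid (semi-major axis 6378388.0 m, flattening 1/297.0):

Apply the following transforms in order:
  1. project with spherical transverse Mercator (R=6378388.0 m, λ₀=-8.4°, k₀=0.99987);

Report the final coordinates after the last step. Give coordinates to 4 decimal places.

E=100057.1274 m, N=-6913832.8903 m

start: φ=-62.100327°, λ=-6.478741°, h=0.000 m
→ tm (R=6378388.0, λ₀=-8.4°): E=100057.1274, N=-6913832.8903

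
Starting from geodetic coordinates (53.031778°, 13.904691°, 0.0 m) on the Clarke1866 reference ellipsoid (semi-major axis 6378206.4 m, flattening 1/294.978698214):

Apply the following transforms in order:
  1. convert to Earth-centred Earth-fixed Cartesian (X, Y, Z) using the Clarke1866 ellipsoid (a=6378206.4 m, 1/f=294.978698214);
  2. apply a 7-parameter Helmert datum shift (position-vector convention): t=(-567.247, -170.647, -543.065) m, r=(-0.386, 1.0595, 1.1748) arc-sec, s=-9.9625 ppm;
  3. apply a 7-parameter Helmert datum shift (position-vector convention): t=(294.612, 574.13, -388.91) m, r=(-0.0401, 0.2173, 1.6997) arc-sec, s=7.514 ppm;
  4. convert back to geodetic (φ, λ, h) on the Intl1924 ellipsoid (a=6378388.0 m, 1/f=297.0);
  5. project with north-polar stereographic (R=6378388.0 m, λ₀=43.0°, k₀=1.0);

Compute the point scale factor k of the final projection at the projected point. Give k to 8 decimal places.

1.11178328

start: φ=53.031778°, λ=13.904691°, h=0.000 m
→ ECEF (a=6378206.400, f=1/294.978698214): X=3731347.0272, Y=923739.2478, Z=5072467.6558
→ Helmert 7p (PV): X=3730763.4004, Y=923590.1425, Z=5071853.1614
→ Helmert 7p (PV): X=3731083.7778, Y=924202.9415, Z=5071498.2514
→ geod (Bowring, a=6378388.000): φ=53.02630651°, λ=13.91234317°, h=-1136.1691 m
→ into stereo (λ₀=43.0°): φ=53.02630651°, λ−λ₀=-29.08765683°
scale k = 1.11178328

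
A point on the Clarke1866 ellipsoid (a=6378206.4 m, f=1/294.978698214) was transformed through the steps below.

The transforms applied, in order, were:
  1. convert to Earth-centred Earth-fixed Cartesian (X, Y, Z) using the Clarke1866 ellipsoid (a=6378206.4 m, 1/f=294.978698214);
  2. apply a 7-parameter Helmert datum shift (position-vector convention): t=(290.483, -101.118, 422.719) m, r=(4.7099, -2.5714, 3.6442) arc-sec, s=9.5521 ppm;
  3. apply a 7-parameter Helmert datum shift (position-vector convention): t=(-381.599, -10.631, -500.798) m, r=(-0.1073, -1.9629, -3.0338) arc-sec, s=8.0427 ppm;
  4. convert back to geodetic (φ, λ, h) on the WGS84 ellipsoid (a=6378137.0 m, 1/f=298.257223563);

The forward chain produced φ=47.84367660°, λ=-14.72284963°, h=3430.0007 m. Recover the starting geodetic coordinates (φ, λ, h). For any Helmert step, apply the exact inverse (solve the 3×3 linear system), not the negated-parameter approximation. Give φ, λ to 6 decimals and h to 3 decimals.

start: φ=47.843677°, λ=-14.722850°, h=3430.001 m
→ ECEF (a=6378137.000, f=1/298.257223563): X=4150034.8423, Y=-1090510.3918, Z=4707771.0048
→ Helmert⁻¹: X=4150443.9045, Y=-1090432.3936, Z=4708193.8713
→ Helmert⁻¹: X=4150153.2050, Y=-1090286.6872, Z=4707699.3416
→ geod (Bowring, a=6378206.400): φ=47.84498900°, λ=-14.71955900°, h=3476.7030 m

φ=47.844989°, λ=-14.719559°, h=3476.703 m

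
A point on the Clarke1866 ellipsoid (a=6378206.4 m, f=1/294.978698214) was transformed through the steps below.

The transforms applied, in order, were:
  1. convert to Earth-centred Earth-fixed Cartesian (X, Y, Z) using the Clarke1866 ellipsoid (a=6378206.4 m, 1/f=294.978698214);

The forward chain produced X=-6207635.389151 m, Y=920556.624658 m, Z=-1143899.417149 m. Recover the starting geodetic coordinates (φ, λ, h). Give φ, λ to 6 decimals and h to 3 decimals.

start: X=-6207635.3892, Y=920556.6247, Z=-1143899.4171 m
→ geod (Bowring, a=6378206.400): φ=-10.39928900°, λ=171.56484000°, h=1416.0570 m

φ=-10.399289°, λ=171.564840°, h=1416.057 m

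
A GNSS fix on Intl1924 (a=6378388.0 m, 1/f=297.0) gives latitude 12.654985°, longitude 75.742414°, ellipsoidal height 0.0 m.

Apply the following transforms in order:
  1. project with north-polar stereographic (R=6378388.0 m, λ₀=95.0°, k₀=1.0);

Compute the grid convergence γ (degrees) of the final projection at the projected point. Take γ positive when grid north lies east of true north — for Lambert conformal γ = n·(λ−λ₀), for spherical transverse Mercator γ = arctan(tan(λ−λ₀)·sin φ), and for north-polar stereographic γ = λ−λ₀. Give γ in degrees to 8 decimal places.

-19.25758600

start: φ=12.654985°, λ=75.742414°, h=0.000 m
→ into stereo (λ₀=95.0°): φ=12.65498500°, λ−λ₀=-19.25758600°
convergence γ = -19.25758600°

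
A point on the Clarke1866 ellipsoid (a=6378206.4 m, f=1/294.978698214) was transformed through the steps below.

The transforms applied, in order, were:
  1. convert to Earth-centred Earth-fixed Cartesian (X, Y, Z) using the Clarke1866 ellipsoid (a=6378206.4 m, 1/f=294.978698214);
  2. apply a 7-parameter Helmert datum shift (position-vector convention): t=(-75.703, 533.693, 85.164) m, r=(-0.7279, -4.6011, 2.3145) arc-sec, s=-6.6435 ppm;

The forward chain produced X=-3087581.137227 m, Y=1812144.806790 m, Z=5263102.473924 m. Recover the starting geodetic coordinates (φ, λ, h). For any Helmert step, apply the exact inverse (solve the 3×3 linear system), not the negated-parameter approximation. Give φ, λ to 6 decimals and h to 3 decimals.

start: X=-3087581.1372, Y=1812144.8068, Z=5263102.4739 m
→ Helmert⁻¹: X=-3087388.2144, Y=1811639.2196, Z=5263127.5378
→ geod (Bowring, a=6378206.400): φ=55.95948300°, λ=149.59614400°, h=1702.4160 m

φ=55.959483°, λ=149.596144°, h=1702.416 m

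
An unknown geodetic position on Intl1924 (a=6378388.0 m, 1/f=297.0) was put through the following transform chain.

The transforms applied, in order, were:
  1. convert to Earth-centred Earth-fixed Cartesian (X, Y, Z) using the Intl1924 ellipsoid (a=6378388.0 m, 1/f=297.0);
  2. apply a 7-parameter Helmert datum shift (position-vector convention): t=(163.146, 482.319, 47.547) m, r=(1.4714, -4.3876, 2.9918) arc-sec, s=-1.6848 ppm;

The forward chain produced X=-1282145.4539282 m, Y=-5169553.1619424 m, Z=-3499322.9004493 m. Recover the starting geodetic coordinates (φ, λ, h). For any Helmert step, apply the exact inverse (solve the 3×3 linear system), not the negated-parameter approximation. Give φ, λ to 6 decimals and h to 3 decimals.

φ=-33.479804°, λ=-103.931345°, h=1437.335 m

start: X=-1282145.4539, Y=-5169553.1619, Z=-3499322.9004 m
→ Helmert⁻¹: X=-1282460.1864, Y=-5170050.5523, Z=-3499312.1823
→ geod (Bowring, a=6378388.000): φ=-33.47980400°, λ=-103.93134500°, h=1437.3350 m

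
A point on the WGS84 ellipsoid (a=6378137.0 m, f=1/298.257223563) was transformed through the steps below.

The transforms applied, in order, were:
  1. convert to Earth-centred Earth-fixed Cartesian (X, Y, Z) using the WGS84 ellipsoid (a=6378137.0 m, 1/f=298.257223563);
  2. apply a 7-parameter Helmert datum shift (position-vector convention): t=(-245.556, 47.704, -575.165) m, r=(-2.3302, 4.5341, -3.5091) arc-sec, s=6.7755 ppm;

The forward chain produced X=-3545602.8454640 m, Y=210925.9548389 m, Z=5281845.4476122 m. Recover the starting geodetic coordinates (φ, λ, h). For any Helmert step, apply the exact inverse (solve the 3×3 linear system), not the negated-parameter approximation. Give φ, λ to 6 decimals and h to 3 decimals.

start: X=-3545602.8455, Y=210925.9548, Z=5281845.4476 m
→ Helmert⁻¹: X=-3545452.9690, Y=210756.8298, Z=5282309.2668
→ geod (Bowring, a=6378137.000): φ=56.26187900°, λ=176.59809800°, h=1944.4670 m

φ=56.261879°, λ=176.598098°, h=1944.467 m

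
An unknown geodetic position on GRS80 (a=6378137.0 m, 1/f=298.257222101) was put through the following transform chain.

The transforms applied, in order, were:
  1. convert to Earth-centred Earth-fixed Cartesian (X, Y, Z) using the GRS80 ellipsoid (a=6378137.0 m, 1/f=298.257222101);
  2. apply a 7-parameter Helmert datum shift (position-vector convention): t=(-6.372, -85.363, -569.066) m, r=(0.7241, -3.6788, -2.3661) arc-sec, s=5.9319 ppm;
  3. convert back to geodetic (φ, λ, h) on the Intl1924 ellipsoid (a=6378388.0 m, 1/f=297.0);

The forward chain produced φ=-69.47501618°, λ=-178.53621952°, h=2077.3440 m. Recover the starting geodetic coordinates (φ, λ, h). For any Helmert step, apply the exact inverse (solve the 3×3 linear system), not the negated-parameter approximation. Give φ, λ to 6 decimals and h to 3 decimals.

start: φ=-69.475016°, λ=-178.536220°, h=2077.344 m
→ ECEF (a=6378388.000, f=1/297.0): X=-2242982.0432, Y=-57315.7021, Z=-5952841.6658
→ Helmert⁻¹: X=-2243067.8685, Y=-57276.6257, Z=-5952197.0848
→ geod (Bowring, a=6378137.000): φ=-69.47174000°, λ=-178.53727300°, h=1674.3210 m

φ=-69.471740°, λ=-178.537273°, h=1674.321 m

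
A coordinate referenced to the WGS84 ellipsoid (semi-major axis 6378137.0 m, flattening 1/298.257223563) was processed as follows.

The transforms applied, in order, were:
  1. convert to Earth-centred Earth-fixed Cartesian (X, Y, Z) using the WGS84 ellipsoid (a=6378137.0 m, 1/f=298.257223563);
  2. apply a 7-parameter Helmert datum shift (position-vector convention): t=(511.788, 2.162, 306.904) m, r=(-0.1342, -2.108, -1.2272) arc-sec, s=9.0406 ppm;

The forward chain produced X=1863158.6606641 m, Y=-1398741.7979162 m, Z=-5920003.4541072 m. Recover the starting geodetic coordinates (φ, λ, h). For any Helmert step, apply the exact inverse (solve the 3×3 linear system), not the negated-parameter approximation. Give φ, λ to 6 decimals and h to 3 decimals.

φ=-68.653929°, λ=-36.904984°, h=2412.219 m

start: X=1863158.6607, Y=-1398741.7979, Z=-5920003.4541 m
→ Helmert⁻¹: X=1862577.8507, Y=-1398716.3810, Z=-5920276.7808
→ geod (Bowring, a=6378137.000): φ=-68.65392900°, λ=-36.90498400°, h=2412.2190 m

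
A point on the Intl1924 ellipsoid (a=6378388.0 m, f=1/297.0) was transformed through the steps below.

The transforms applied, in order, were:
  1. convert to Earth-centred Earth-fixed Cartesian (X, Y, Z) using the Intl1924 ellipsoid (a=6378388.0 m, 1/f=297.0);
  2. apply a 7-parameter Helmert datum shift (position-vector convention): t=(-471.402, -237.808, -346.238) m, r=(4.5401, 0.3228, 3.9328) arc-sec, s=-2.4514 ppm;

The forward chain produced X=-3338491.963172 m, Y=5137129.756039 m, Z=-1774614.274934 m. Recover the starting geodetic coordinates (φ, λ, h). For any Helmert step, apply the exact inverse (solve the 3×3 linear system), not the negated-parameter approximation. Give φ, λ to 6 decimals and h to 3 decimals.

start: X=-3338491.9632, Y=5137129.7560, Z=-1774614.2749 m
→ Helmert⁻¹: X=-3337928.0135, Y=5137404.7451, Z=-1774390.6897
→ geod (Bowring, a=6378388.000): φ=-16.25576400°, λ=123.01300700°, h=1616.4790 m

φ=-16.255764°, λ=123.013007°, h=1616.479 m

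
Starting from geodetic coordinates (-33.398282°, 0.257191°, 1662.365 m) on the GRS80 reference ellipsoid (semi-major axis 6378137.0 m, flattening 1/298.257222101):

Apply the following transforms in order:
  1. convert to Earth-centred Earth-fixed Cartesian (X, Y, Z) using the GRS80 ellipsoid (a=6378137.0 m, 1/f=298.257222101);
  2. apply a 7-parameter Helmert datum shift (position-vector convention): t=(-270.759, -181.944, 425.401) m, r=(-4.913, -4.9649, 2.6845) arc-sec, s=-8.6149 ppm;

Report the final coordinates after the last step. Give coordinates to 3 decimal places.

start: φ=-33.398282°, λ=0.257191°, h=1662.365 m
→ ECEF (a=6378137.000, f=1/298.257222101): X=5331622.1965, Y=23932.9051, Z=-3491836.0948
→ Helmert 7p (PV): X=5331389.2442, Y=23736.9735, Z=-3491252.8482

X=5331389.244 m, Y=23736.973 m, Z=-3491252.848 m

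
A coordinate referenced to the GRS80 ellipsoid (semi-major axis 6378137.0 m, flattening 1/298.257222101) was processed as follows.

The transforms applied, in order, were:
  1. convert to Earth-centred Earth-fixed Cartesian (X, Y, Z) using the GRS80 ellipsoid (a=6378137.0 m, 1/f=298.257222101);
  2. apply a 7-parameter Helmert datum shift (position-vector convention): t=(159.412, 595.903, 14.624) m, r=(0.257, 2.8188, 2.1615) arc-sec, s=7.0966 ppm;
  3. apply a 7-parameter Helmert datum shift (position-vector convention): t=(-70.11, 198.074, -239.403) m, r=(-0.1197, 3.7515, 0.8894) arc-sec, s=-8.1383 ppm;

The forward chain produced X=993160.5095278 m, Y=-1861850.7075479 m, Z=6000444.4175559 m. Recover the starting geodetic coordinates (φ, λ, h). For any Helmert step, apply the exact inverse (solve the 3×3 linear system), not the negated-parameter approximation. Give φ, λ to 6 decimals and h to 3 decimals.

start: X=993160.5095, Y=-1861850.7075, Z=6000444.4176 m
→ Helmert⁻¹: X=993121.5333, Y=-1862071.7002, Z=6000749.6384
→ Helmert⁻¹: X=992853.5502, Y=-1862657.3124, Z=6000708.3190
→ geod (Bowring, a=6378137.000): φ=70.74081300°, λ=-61.94101400°, h=2016.0430 m

φ=70.740813°, λ=-61.941014°, h=2016.043 m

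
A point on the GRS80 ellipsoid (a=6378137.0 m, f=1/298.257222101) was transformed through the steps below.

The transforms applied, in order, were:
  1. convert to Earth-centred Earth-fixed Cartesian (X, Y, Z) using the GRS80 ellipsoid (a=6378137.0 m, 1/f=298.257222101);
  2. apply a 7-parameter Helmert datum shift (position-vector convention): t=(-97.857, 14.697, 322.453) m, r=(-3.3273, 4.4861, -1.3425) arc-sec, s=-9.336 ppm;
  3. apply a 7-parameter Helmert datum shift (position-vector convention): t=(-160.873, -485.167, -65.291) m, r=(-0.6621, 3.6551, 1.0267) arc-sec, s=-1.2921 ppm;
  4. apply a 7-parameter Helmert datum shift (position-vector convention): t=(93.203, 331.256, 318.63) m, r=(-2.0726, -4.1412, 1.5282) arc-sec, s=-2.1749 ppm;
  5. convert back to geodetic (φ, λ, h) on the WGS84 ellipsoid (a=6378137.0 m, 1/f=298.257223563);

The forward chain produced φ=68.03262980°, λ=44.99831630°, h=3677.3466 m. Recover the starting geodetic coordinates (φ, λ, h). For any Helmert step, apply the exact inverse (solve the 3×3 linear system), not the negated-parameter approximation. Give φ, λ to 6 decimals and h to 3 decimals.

φ=68.030874°, λ=44.996537°, h=3305.952 m

start: φ=68.032630°, λ=44.998316°, h=3677.347 m
→ ECEF (a=6378137.000, f=1/298.257223563): X=1693003.3668, Y=1692903.8685, Z=5895865.7495
→ Helmert⁻¹: X=1693044.7508, Y=1692504.5101, Z=5895542.9571
→ Helmert⁻¹: X=1693111.7650, Y=1692964.5123, Z=5895651.3028
→ Helmert⁻¹: X=1693086.1902, Y=1692881.5398, Z=5895448.0206
→ geod (Bowring, a=6378137.000): φ=68.03087400°, λ=44.99653700°, h=3305.9520 m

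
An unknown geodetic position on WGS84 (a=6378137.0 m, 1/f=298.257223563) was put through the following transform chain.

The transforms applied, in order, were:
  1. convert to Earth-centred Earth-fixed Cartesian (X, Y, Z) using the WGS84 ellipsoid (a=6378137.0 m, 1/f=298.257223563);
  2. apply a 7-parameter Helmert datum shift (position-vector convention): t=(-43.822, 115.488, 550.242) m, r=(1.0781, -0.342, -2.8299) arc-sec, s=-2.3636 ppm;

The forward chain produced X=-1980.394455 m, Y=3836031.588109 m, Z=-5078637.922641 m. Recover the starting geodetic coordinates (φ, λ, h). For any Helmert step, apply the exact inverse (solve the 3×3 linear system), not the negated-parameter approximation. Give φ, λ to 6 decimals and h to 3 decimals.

φ=-53.124278°, λ=90.029838°, h=456.594 m

start: X=-1980.3945, Y=3836031.5881, Z=-5078637.9226 m
→ Helmert⁻¹: X=-1997.6262, Y=3835898.5913, Z=-5079220.2159
→ geod (Bowring, a=6378137.000): φ=-53.12427800°, λ=90.02983800°, h=456.5940 m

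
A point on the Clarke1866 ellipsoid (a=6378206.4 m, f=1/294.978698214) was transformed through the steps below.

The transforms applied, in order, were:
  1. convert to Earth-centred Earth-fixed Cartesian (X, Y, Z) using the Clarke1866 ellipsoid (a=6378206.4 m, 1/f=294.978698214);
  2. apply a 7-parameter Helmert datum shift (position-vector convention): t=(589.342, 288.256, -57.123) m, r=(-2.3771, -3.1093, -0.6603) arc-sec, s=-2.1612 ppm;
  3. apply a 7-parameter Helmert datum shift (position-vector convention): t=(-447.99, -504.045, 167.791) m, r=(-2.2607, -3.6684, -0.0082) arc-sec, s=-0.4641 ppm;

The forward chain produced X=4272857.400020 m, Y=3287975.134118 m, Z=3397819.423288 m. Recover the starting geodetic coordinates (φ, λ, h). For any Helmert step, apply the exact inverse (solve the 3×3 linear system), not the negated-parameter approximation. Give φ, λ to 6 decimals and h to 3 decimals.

φ=32.394055°, λ=37.579930°, h=790.405 m

start: X=4272857.4000, Y=3287975.1341, Z=3397819.4233 m
→ Helmert⁻¹: X=4273367.6688, Y=3288443.6367, Z=3397613.2496
→ Helmert⁻¹: X=4272828.2523, Y=3288137.0091, Z=3397651.1999
→ geod (Bowring, a=6378206.400): φ=32.39405500°, λ=37.57993000°, h=790.4050 m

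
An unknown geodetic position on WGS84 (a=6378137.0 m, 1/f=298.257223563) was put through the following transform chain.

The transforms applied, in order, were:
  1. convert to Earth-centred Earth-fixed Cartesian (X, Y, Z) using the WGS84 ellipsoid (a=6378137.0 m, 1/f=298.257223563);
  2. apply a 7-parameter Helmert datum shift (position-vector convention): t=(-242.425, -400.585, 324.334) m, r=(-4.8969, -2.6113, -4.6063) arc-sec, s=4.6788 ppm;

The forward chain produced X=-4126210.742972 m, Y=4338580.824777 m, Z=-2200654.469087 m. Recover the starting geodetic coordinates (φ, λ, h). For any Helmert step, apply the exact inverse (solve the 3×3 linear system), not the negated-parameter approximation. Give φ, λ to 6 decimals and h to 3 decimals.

φ=-20.306533°, λ=133.559634°, h=3628.092 m

start: X=-4126210.7430, Y=4338580.8248, Z=-2200654.4691 m
→ Helmert⁻¹: X=-4126073.7723, Y=4338921.2144, Z=-2200813.2597
→ geod (Bowring, a=6378137.000): φ=-20.30653300°, λ=133.55963400°, h=3628.0920 m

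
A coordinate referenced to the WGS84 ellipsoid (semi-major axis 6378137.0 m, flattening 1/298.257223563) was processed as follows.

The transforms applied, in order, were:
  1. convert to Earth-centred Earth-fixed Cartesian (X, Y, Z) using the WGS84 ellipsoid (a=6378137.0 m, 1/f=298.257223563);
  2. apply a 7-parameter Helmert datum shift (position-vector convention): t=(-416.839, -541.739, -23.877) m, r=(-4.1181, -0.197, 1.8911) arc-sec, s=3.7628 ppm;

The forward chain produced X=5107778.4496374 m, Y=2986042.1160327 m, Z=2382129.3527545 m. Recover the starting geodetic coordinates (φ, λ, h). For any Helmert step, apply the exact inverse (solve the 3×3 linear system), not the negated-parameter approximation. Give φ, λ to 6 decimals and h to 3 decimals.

start: X=5107778.4496, Y=2986042.1160, Z=2382129.3528 m
→ Helmert⁻¹: X=5108205.7238, Y=2986478.2227, Z=2382199.0128
→ geod (Bowring, a=6378137.000): φ=22.06286800°, λ=30.31240500°, h=3548.8590 m

φ=22.062868°, λ=30.312405°, h=3548.859 m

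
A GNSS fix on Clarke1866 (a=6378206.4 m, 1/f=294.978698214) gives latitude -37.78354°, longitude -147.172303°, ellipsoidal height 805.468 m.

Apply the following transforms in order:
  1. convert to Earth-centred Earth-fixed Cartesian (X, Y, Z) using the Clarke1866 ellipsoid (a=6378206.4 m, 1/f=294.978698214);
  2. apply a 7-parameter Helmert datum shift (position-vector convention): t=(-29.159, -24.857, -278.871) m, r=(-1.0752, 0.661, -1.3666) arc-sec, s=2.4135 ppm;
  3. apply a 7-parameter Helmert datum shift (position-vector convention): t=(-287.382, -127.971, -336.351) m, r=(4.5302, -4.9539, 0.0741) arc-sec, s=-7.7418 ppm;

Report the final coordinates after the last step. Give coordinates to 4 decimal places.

X=-4242043.7869 m, Y=-2736611.9172 m, Z=-3887511.5429 m

start: φ=-37.783540°, λ=-147.172303°, h=805.468 m
→ ECEF (a=6378206.400, f=1/294.978698214): X=-4241813.5996, Y=-2736565.3606, Z=-3886782.9107
→ Helmert 7p (PV): X=-4241883.5829, Y=-2736588.9790, Z=-3887043.3040
→ Helmert 7p (PV): X=-4242043.7869, Y=-2736611.9172, Z=-3887511.5429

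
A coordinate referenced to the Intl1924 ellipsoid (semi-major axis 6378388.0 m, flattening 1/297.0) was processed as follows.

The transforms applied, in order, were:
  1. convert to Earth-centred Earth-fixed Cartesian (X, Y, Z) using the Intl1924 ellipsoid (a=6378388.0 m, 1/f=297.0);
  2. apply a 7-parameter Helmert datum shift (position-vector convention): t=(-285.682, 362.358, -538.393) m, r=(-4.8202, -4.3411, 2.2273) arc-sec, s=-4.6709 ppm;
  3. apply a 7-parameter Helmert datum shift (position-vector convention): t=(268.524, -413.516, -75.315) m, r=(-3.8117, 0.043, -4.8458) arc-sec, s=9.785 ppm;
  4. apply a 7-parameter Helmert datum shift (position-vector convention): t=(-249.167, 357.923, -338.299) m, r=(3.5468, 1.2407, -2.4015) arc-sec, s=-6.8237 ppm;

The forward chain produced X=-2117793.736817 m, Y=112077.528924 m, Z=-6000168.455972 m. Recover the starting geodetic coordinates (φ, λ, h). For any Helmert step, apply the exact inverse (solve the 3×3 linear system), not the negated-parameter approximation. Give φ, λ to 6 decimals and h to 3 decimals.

φ=-70.653731°, λ=176.976056°, h=3664.903 m

start: X=-2117793.7368, Y=112077.5289, Z=-6000168.4560 m
→ Helmert⁻¹: X=-2117524.2288, Y=111592.5441, Z=-5999885.7543
→ Helmert⁻¹: X=-2117773.4125, Y=112066.0843, Z=-5999750.1022
→ Helmert⁻¹: X=-2117622.6736, Y=111867.3098, Z=-5999192.5488
→ geod (Bowring, a=6378388.000): φ=-70.65373100°, λ=176.97605600°, h=3664.9030 m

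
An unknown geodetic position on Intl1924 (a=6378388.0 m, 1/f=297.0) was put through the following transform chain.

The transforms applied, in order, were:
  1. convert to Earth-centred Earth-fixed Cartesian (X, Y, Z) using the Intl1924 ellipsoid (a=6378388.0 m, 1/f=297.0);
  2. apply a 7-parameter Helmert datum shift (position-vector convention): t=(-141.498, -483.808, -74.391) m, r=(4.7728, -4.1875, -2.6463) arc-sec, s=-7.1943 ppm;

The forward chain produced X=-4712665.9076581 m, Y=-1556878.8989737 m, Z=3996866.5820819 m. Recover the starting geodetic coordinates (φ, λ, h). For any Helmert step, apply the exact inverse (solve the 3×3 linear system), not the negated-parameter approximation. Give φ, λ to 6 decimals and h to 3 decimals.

start: X=-4712665.9077, Y=-1556878.8990, Z=3996866.5821 m
→ Helmert⁻¹: X=-4712457.1981, Y=-1556374.2576, Z=3997101.4120
→ geod (Bowring, a=6378388.000): φ=39.03717400°, λ=-161.72325900°, h=2400.8440 m

φ=39.037174°, λ=-161.723259°, h=2400.844 m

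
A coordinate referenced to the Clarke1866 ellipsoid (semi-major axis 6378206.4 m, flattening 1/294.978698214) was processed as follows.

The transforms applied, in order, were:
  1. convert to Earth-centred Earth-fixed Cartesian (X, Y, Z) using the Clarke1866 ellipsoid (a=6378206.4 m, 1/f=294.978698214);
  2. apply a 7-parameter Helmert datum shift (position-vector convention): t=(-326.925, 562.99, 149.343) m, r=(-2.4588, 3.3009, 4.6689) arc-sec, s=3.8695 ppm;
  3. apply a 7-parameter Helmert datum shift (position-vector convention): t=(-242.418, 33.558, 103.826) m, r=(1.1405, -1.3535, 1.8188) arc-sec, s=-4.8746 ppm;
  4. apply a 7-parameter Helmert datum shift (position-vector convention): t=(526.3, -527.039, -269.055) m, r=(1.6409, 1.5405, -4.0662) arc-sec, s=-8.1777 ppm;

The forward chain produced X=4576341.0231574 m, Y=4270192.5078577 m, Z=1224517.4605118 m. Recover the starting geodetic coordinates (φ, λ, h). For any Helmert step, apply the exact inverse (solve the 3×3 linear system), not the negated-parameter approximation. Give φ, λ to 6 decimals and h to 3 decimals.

φ=11.143632°, λ=43.016714°, h=483.871 m

start: X=4576341.0232, Y=4270192.5079, Z=1224517.4605 m
→ Helmert⁻¹: X=4575758.8022, Y=4270854.4196, Z=1224796.7299
→ Helmert⁻¹: X=4576069.2216, Y=4270808.1009, Z=1224645.2313
→ Helmert⁻¹: X=4576455.4965, Y=4270110.3989, Z=1224615.2904
→ geod (Bowring, a=6378206.400): φ=11.14363200°, λ=43.01671400°, h=483.8710 m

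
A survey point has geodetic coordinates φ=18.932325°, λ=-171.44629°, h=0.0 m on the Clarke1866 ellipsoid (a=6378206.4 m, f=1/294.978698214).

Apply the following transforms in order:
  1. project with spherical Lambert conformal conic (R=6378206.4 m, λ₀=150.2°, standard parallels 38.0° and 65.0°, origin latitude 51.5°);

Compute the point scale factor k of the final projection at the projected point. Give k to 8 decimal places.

1.12606844

start: φ=18.932325°, λ=-171.446290°, h=0.000 m
→ into lcc (λ₀=150.2°): φ=18.93232500°, λ−λ₀=38.35371000°
scale k = 1.12606844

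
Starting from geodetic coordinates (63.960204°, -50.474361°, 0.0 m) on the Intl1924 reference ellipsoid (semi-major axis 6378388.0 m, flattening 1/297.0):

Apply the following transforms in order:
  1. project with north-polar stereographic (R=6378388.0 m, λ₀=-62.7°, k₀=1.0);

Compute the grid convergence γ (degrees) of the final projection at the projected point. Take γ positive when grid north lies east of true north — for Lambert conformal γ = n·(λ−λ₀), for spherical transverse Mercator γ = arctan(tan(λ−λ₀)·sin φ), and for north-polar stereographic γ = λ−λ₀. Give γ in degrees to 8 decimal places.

start: φ=63.960204°, λ=-50.474361°, h=0.000 m
→ into stereo (λ₀=-62.7°): φ=63.96020400°, λ−λ₀=12.22563900°
convergence γ = 12.22563900°

12.22563900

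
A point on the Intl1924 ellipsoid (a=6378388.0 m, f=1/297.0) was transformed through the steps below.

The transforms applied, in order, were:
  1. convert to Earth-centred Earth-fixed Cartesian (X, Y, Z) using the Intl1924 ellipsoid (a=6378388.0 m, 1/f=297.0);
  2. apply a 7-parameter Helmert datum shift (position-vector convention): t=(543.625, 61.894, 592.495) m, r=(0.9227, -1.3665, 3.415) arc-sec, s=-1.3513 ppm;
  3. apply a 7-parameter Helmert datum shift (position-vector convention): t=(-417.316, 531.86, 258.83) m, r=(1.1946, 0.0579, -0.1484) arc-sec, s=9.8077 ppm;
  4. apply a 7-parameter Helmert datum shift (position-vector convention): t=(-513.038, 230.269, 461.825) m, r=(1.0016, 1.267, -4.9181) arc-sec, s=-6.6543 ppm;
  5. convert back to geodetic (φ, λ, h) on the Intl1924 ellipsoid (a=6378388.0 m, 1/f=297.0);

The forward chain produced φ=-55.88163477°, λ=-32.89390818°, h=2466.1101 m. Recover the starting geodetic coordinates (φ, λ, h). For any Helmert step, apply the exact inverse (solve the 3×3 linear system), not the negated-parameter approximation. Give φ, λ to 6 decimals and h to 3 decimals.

φ=-55.882048°, λ=-32.902220°, h=3974.764 m

start: φ=-55.881635°, λ=-32.893908°, h=2466.110 m
→ ECEF (a=6378388.000, f=1/297.0): X=3012192.2289, Y=-1948220.2769, Z=-5259211.4216
→ Helmert⁻¹: X=3012804.0798, Y=-1948417.2159, Z=-5259680.2786
→ Helmert⁻¹: X=3013194.7220, Y=-1948958.2565, Z=-5259875.3878
→ Helmert⁻¹: X=3012588.0474, Y=-1949096.1939, Z=-5260486.2306
→ geod (Bowring, a=6378388.000): φ=-55.88204800°, λ=-32.90222000°, h=3974.7640 m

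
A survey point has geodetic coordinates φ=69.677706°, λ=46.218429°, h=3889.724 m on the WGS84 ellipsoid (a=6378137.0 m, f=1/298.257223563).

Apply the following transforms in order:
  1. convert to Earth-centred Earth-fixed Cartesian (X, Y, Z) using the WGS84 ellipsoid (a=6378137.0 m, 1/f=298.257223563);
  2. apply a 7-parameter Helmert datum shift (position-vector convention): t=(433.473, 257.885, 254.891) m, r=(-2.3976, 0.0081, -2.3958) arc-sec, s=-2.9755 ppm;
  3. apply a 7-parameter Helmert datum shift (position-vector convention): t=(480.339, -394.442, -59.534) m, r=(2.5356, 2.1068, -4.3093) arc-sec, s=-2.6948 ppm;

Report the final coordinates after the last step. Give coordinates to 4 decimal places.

start: φ=69.677706°, λ=46.218429°, h=3889.724 m
→ ECEF (a=6378137.000, f=1/298.257223563): X=1538139.2541, Y=1604989.8508, Z=5962295.2773
→ Helmert 7p (PV): X=1538587.0267, Y=1605294.3994, Z=5962513.7109
→ Helmert 7p (PV): X=1539157.6586, Y=1604790.1906, Z=5962442.1276

X=1539157.6586 m, Y=1604790.1906 m, Z=5962442.1276 m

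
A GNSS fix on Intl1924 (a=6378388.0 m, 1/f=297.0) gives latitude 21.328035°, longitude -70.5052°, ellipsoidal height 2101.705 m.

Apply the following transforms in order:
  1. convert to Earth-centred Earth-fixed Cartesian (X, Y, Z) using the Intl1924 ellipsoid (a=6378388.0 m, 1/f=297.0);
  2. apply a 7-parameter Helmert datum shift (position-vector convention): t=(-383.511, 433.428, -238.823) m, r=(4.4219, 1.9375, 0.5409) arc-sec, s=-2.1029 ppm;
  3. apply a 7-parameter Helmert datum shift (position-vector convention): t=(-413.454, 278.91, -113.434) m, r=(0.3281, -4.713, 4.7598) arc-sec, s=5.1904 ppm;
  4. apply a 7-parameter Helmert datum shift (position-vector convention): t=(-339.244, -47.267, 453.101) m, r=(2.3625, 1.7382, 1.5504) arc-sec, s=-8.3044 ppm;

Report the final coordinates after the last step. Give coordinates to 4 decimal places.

X=1983386.6847 m, Y=-5604591.9925 m, Z=2305964.2958 m

start: φ=21.328035°, λ=-70.505200°, h=2101.705 m
→ ECEF (a=6378388.000, f=1/297.0): X=1984358.6693, Y=-5605272.6872, Z=2306058.7769
→ Helmert 7p (PV): X=1984007.3458, Y=-5604871.7053, Z=2305676.2995
→ Helmert 7p (PV): X=1983680.8459, Y=-5604579.7709, Z=2305611.2507
→ Helmert 7p (PV): X=1983386.6847, Y=-5604591.9925, Z=2305964.2958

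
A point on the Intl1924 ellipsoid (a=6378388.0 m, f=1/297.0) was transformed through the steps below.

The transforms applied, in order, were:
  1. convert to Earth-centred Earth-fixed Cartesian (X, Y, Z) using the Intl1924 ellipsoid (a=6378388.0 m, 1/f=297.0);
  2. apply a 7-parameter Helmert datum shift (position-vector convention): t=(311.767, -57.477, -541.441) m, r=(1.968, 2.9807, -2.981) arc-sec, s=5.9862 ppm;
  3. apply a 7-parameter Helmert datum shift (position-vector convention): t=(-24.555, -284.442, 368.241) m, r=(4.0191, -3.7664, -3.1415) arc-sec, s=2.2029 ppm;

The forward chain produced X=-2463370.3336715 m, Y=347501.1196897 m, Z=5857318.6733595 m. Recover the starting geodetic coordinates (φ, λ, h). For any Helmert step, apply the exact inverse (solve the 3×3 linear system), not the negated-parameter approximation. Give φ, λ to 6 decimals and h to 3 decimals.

φ=67.124274°, λ=171.961299°, h=3792.329 m

start: X=-2463370.3337, Y=347501.1197, Z=5857318.6734 m
→ Helmert⁻¹: X=-2463238.7017, Y=347861.4034, Z=5856975.7308
→ Helmert⁻¹: X=-2463625.3950, Y=347937.0793, Z=5857443.1865
→ geod (Bowring, a=6378388.000): φ=67.12427400°, λ=171.96129900°, h=3792.3290 m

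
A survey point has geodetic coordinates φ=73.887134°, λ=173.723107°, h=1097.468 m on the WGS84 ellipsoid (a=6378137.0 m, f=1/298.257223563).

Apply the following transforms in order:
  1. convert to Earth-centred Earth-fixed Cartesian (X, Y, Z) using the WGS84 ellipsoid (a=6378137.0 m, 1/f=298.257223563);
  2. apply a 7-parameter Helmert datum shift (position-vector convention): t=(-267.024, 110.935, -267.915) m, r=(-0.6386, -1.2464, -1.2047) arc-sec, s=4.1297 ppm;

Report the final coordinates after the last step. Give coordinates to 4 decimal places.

start: φ=73.887134°, λ=173.723107°, h=1097.468 m
→ ECEF (a=6378137.000, f=1/298.257223563): X=-1765279.0727, Y=194168.0537, Z=6106509.0090
→ Helmert 7p (PV): X=-1765589.1528, Y=194309.0068, Z=6106255.0438

X=-1765589.1528 m, Y=194309.0068 m, Z=6106255.0438 m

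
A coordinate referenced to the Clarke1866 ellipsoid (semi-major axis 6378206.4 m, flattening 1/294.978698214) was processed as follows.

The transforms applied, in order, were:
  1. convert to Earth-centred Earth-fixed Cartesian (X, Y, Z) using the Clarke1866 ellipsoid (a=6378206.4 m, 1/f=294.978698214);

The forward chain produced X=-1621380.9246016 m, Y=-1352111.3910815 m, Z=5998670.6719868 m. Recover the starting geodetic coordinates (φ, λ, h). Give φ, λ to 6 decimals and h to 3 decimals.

φ=70.732452°, λ=-140.174401°, h=378.090 m

start: X=-1621380.9246, Y=-1352111.3911, Z=5998670.6720 m
→ geod (Bowring, a=6378206.400): φ=70.73245200°, λ=-140.17440100°, h=378.0900 m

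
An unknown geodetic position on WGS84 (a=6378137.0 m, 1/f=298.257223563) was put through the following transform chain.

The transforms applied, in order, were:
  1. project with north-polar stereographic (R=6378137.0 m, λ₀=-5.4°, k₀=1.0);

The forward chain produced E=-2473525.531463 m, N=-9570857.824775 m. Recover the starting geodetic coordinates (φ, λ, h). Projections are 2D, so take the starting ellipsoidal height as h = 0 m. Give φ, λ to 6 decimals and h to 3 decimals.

start: E=-2473525.5315, N=-9570857.8248 m
→ stereo⁻¹: φ=14.45305100°, λ=-19.89064800°

φ=14.453051°, λ=-19.890648°, h=0.000 m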